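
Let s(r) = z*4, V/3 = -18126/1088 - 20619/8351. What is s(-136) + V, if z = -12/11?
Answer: -3085822329/49972384 ≈ -61.751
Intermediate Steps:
z = -12/11 (z = -12*1/11 = -12/11 ≈ -1.0909)
V = -260705547/4542944 (V = 3*(-18126/1088 - 20619/8351) = 3*(-18126*1/1088 - 20619*1/8351) = 3*(-9063/544 - 20619/8351) = 3*(-86901849/4542944) = -260705547/4542944 ≈ -57.387)
s(r) = -48/11 (s(r) = -12/11*4 = -48/11)
s(-136) + V = -48/11 - 260705547/4542944 = -3085822329/49972384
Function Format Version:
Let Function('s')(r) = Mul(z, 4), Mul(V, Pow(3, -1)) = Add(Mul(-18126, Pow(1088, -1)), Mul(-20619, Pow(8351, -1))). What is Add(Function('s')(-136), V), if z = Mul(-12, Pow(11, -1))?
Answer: Rational(-3085822329, 49972384) ≈ -61.751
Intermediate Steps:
z = Rational(-12, 11) (z = Mul(-12, Rational(1, 11)) = Rational(-12, 11) ≈ -1.0909)
V = Rational(-260705547, 4542944) (V = Mul(3, Add(Mul(-18126, Pow(1088, -1)), Mul(-20619, Pow(8351, -1)))) = Mul(3, Add(Mul(-18126, Rational(1, 1088)), Mul(-20619, Rational(1, 8351)))) = Mul(3, Add(Rational(-9063, 544), Rational(-20619, 8351))) = Mul(3, Rational(-86901849, 4542944)) = Rational(-260705547, 4542944) ≈ -57.387)
Function('s')(r) = Rational(-48, 11) (Function('s')(r) = Mul(Rational(-12, 11), 4) = Rational(-48, 11))
Add(Function('s')(-136), V) = Add(Rational(-48, 11), Rational(-260705547, 4542944)) = Rational(-3085822329, 49972384)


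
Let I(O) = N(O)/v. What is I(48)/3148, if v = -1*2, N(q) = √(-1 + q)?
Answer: -√47/6296 ≈ -0.0010889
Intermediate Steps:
v = -2
I(O) = -√(-1 + O)/2 (I(O) = √(-1 + O)/(-2) = √(-1 + O)*(-½) = -√(-1 + O)/2)
I(48)/3148 = -√(-1 + 48)/2/3148 = -√47/2*(1/3148) = -√47/6296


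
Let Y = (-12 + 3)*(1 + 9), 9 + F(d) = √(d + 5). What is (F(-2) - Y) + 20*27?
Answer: 621 + √3 ≈ 622.73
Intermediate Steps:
F(d) = -9 + √(5 + d) (F(d) = -9 + √(d + 5) = -9 + √(5 + d))
Y = -90 (Y = -9*10 = -90)
(F(-2) - Y) + 20*27 = ((-9 + √(5 - 2)) - 1*(-90)) + 20*27 = ((-9 + √3) + 90) + 540 = (81 + √3) + 540 = 621 + √3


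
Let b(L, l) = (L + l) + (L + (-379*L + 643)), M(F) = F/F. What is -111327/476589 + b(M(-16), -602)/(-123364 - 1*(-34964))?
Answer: -201691102/877718075 ≈ -0.22979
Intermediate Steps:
M(F) = 1
b(L, l) = 643 + l - 377*L (b(L, l) = (L + l) + (L + (643 - 379*L)) = (L + l) + (643 - 378*L) = 643 + l - 377*L)
-111327/476589 + b(M(-16), -602)/(-123364 - 1*(-34964)) = -111327/476589 + (643 - 602 - 377*1)/(-123364 - 1*(-34964)) = -111327*1/476589 + (643 - 602 - 377)/(-123364 + 34964) = -37109/158863 - 336/(-88400) = -37109/158863 - 336*(-1/88400) = -37109/158863 + 21/5525 = -201691102/877718075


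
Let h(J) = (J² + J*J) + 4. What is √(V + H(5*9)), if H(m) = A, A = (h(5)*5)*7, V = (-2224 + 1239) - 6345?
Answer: 8*I*√85 ≈ 73.756*I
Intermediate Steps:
V = -7330 (V = -985 - 6345 = -7330)
h(J) = 4 + 2*J² (h(J) = (J² + J²) + 4 = 2*J² + 4 = 4 + 2*J²)
A = 1890 (A = ((4 + 2*5²)*5)*7 = ((4 + 2*25)*5)*7 = ((4 + 50)*5)*7 = (54*5)*7 = 270*7 = 1890)
H(m) = 1890
√(V + H(5*9)) = √(-7330 + 1890) = √(-5440) = 8*I*√85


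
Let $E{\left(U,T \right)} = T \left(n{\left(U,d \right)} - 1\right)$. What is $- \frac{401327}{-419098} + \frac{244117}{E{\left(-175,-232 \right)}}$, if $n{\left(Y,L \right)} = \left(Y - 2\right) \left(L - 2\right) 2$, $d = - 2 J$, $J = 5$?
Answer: $\frac{146560075971}{206469467896} \approx 0.70984$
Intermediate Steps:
$d = -10$ ($d = \left(-2\right) 5 = -10$)
$n{\left(Y,L \right)} = 2 \left(-2 + L\right) \left(-2 + Y\right)$ ($n{\left(Y,L \right)} = \left(-2 + Y\right) \left(-2 + L\right) 2 = \left(-2 + L\right) \left(-2 + Y\right) 2 = 2 \left(-2 + L\right) \left(-2 + Y\right)$)
$E{\left(U,T \right)} = T \left(47 - 24 U\right)$ ($E{\left(U,T \right)} = T \left(\left(8 - -40 - 4 U + 2 \left(-10\right) U\right) - 1\right) = T \left(\left(8 + 40 - 4 U - 20 U\right) - 1\right) = T \left(\left(48 - 24 U\right) - 1\right) = T \left(47 - 24 U\right)$)
$- \frac{401327}{-419098} + \frac{244117}{E{\left(-175,-232 \right)}} = - \frac{401327}{-419098} + \frac{244117}{\left(-232\right) \left(47 - -4200\right)} = \left(-401327\right) \left(- \frac{1}{419098}\right) + \frac{244117}{\left(-232\right) \left(47 + 4200\right)} = \frac{401327}{419098} + \frac{244117}{\left(-232\right) 4247} = \frac{401327}{419098} + \frac{244117}{-985304} = \frac{401327}{419098} + 244117 \left(- \frac{1}{985304}\right) = \frac{401327}{419098} - \frac{244117}{985304} = \frac{146560075971}{206469467896}$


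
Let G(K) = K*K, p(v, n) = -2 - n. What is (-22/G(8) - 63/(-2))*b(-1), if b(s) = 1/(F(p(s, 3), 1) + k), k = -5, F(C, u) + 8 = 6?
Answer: -997/224 ≈ -4.4509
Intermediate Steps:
F(C, u) = -2 (F(C, u) = -8 + 6 = -2)
G(K) = K**2
b(s) = -1/7 (b(s) = 1/(-2 - 5) = 1/(-7) = -1/7)
(-22/G(8) - 63/(-2))*b(-1) = (-22/(8**2) - 63/(-2))*(-1/7) = (-22/64 - 63*(-1/2))*(-1/7) = (-22*1/64 + 63/2)*(-1/7) = (-11/32 + 63/2)*(-1/7) = (997/32)*(-1/7) = -997/224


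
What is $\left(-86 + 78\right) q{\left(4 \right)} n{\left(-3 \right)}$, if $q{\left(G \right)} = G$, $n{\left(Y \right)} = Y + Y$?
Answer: $192$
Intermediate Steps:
$n{\left(Y \right)} = 2 Y$
$\left(-86 + 78\right) q{\left(4 \right)} n{\left(-3 \right)} = \left(-86 + 78\right) 4 \cdot 2 \left(-3\right) = \left(-8\right) 4 \left(-6\right) = \left(-32\right) \left(-6\right) = 192$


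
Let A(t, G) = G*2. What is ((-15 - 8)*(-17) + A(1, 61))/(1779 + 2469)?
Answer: 57/472 ≈ 0.12076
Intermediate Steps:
A(t, G) = 2*G
((-15 - 8)*(-17) + A(1, 61))/(1779 + 2469) = ((-15 - 8)*(-17) + 2*61)/(1779 + 2469) = (-23*(-17) + 122)/4248 = (391 + 122)*(1/4248) = 513*(1/4248) = 57/472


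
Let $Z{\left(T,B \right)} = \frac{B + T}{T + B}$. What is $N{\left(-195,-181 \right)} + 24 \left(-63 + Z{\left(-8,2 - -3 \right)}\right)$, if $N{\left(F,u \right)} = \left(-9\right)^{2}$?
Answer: $-1407$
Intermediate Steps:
$N{\left(F,u \right)} = 81$
$Z{\left(T,B \right)} = 1$ ($Z{\left(T,B \right)} = \frac{B + T}{B + T} = 1$)
$N{\left(-195,-181 \right)} + 24 \left(-63 + Z{\left(-8,2 - -3 \right)}\right) = 81 + 24 \left(-63 + 1\right) = 81 + 24 \left(-62\right) = 81 - 1488 = -1407$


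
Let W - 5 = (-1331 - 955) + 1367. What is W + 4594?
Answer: 3680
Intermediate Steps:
W = -914 (W = 5 + ((-1331 - 955) + 1367) = 5 + (-2286 + 1367) = 5 - 919 = -914)
W + 4594 = -914 + 4594 = 3680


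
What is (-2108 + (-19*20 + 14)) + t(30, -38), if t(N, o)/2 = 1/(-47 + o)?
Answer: -210292/85 ≈ -2474.0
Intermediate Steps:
t(N, o) = 2/(-47 + o)
(-2108 + (-19*20 + 14)) + t(30, -38) = (-2108 + (-19*20 + 14)) + 2/(-47 - 38) = (-2108 + (-380 + 14)) + 2/(-85) = (-2108 - 366) + 2*(-1/85) = -2474 - 2/85 = -210292/85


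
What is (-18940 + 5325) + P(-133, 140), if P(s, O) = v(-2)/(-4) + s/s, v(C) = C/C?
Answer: -54457/4 ≈ -13614.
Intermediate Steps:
v(C) = 1
P(s, O) = ¾ (P(s, O) = 1/(-4) + s/s = 1*(-¼) + 1 = -¼ + 1 = ¾)
(-18940 + 5325) + P(-133, 140) = (-18940 + 5325) + ¾ = -13615 + ¾ = -54457/4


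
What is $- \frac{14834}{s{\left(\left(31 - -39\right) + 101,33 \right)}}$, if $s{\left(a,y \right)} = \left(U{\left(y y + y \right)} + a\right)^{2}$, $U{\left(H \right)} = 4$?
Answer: $- \frac{14834}{30625} \approx -0.48438$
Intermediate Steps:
$s{\left(a,y \right)} = \left(4 + a\right)^{2}$
$- \frac{14834}{s{\left(\left(31 - -39\right) + 101,33 \right)}} = - \frac{14834}{\left(4 + \left(\left(31 - -39\right) + 101\right)\right)^{2}} = - \frac{14834}{\left(4 + \left(\left(31 + 39\right) + 101\right)\right)^{2}} = - \frac{14834}{\left(4 + \left(70 + 101\right)\right)^{2}} = - \frac{14834}{\left(4 + 171\right)^{2}} = - \frac{14834}{175^{2}} = - \frac{14834}{30625}$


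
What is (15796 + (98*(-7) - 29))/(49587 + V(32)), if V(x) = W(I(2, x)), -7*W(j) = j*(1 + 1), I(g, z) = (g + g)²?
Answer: 105567/347077 ≈ 0.30416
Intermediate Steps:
I(g, z) = 4*g² (I(g, z) = (2*g)² = 4*g²)
W(j) = -2*j/7 (W(j) = -j*(1 + 1)/7 = -j*2/7 = -2*j/7)
V(x) = -32/7 (V(x) = -8*2²/7 = -8*4/7 = -2/7*16 = -32/7)
(15796 + (98*(-7) - 29))/(49587 + V(32)) = (15796 + (98*(-7) - 29))/(49587 - 32/7) = (15796 + (-686 - 29))/(347077/7) = (15796 - 715)*(7/347077) = 15081*(7/347077) = 105567/347077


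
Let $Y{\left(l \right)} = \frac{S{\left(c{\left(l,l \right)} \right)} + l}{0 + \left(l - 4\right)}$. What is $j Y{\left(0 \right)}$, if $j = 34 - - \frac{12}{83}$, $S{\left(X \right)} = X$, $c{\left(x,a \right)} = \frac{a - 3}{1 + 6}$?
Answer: $\frac{4251}{1162} \approx 3.6583$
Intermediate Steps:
$c{\left(x,a \right)} = - \frac{3}{7} + \frac{a}{7}$ ($c{\left(x,a \right)} = \frac{-3 + a}{7} = \left(-3 + a\right) \frac{1}{7} = - \frac{3}{7} + \frac{a}{7}$)
$Y{\left(l \right)} = \frac{- \frac{3}{7} + \frac{8 l}{7}}{-4 + l}$ ($Y{\left(l \right)} = \frac{\left(- \frac{3}{7} + \frac{l}{7}\right) + l}{0 + \left(l - 4\right)} = \frac{- \frac{3}{7} + \frac{8 l}{7}}{0 + \left(-4 + l\right)} = \frac{- \frac{3}{7} + \frac{8 l}{7}}{-4 + l}$)
$j = \frac{2834}{83}$ ($j = 34 - \left(-12\right) \frac{1}{83} = 34 - - \frac{12}{83} = 34 + \frac{12}{83} = \frac{2834}{83} \approx 34.145$)
$j Y{\left(0 \right)} = \frac{2834 \frac{-3 + 8 \cdot 0}{7 \left(-4 + 0\right)}}{83} = \frac{2834 \frac{-3 + 0}{7 \left(-4\right)}}{83} = \frac{2834 \cdot \frac{1}{7} \left(- \frac{1}{4}\right) \left(-3\right)}{83} = \frac{2834}{83} \cdot \frac{3}{28} = \frac{4251}{1162}$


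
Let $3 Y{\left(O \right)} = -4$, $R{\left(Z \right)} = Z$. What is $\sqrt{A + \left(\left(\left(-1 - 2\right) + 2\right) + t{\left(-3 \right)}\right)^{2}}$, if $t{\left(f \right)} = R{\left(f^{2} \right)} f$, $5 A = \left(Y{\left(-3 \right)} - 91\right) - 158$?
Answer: $\frac{\sqrt{165135}}{15} \approx 27.091$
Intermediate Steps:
$Y{\left(O \right)} = - \frac{4}{3}$ ($Y{\left(O \right)} = \frac{1}{3} \left(-4\right) = - \frac{4}{3}$)
$A = - \frac{751}{15}$ ($A = \frac{\left(- \frac{4}{3} - 91\right) - 158}{5} = \frac{- \frac{277}{3} - 158}{5} = \frac{1}{5} \left(- \frac{751}{3}\right) = - \frac{751}{15} \approx -50.067$)
$t{\left(f \right)} = f^{3}$ ($t{\left(f \right)} = f^{2} f = f^{3}$)
$\sqrt{A + \left(\left(\left(-1 - 2\right) + 2\right) + t{\left(-3 \right)}\right)^{2}} = \sqrt{- \frac{751}{15} + \left(\left(\left(-1 - 2\right) + 2\right) + \left(-3\right)^{3}\right)^{2}} = \sqrt{- \frac{751}{15} + \left(\left(-3 + 2\right) - 27\right)^{2}} = \sqrt{- \frac{751}{15} + \left(-1 - 27\right)^{2}} = \sqrt{- \frac{751}{15} + \left(-28\right)^{2}} = \sqrt{- \frac{751}{15} + 784} = \sqrt{\frac{11009}{15}} = \frac{\sqrt{165135}}{15}$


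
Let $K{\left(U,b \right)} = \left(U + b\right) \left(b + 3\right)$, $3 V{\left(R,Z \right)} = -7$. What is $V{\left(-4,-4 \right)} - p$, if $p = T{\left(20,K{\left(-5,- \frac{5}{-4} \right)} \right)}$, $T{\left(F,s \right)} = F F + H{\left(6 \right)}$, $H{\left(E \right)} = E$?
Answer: $- \frac{1225}{3} \approx -408.33$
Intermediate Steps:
$V{\left(R,Z \right)} = - \frac{7}{3}$ ($V{\left(R,Z \right)} = \frac{1}{3} \left(-7\right) = - \frac{7}{3}$)
$K{\left(U,b \right)} = \left(3 + b\right) \left(U + b\right)$ ($K{\left(U,b \right)} = \left(U + b\right) \left(3 + b\right) = \left(3 + b\right) \left(U + b\right)$)
$T{\left(F,s \right)} = 6 + F^{2}$ ($T{\left(F,s \right)} = F F + 6 = F^{2} + 6 = 6 + F^{2}$)
$p = 406$ ($p = 6 + 20^{2} = 6 + 400 = 406$)
$V{\left(-4,-4 \right)} - p = - \frac{7}{3} - 406 = - \frac{1225}{3}$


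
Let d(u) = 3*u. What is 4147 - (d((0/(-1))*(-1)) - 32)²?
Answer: 3123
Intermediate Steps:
4147 - (d((0/(-1))*(-1)) - 32)² = 4147 - (3*((0/(-1))*(-1)) - 32)² = 4147 - (3*((0*(-1))*(-1)) - 32)² = 4147 - (3*(0*(-1)) - 32)² = 4147 - (3*0 - 32)² = 4147 - (0 - 32)² = 4147 - 1*(-32)² = 4147 - 1*1024 = 4147 - 1024 = 3123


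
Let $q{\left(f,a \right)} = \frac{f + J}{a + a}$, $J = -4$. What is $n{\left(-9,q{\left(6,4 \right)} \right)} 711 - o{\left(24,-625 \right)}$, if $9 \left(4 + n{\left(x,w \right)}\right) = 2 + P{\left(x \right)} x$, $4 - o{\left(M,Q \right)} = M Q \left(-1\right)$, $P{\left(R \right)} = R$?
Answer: $18709$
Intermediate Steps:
$o{\left(M,Q \right)} = 4 + M Q$ ($o{\left(M,Q \right)} = 4 - M Q \left(-1\right) = 4 - M \left(- Q\right) = 4 - - M Q = 4 + M Q$)
$q{\left(f,a \right)} = \frac{-4 + f}{2 a}$ ($q{\left(f,a \right)} = \frac{f - 4}{a + a} = \frac{-4 + f}{2 a}$)
$n{\left(x,w \right)} = - \frac{34}{9} + \frac{x^{2}}{9}$ ($n{\left(x,w \right)} = -4 + \frac{2 + x x}{9} = -4 + \frac{2 + x^{2}}{9} = -4 + \left(\frac{2}{9} + \frac{x^{2}}{9}\right) = - \frac{34}{9} + \frac{x^{2}}{9}$)
$n{\left(-9,q{\left(6,4 \right)} \right)} 711 - o{\left(24,-625 \right)} = \left(- \frac{34}{9} + \frac{\left(-9\right)^{2}}{9}\right) 711 - \left(4 + 24 \left(-625\right)\right) = \left(- \frac{34}{9} + \frac{1}{9} \cdot 81\right) 711 - \left(4 - 15000\right) = \left(- \frac{34}{9} + 9\right) 711 - -14996 = \frac{47}{9} \cdot 711 + 14996 = 3713 + 14996 = 18709$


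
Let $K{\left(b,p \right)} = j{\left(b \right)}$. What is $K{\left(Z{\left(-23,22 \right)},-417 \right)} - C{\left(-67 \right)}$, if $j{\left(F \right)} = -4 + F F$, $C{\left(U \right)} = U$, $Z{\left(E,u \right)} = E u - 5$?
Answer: $261184$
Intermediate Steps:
$Z{\left(E,u \right)} = -5 + E u$
$j{\left(F \right)} = -4 + F^{2}$
$K{\left(b,p \right)} = -4 + b^{2}$
$K{\left(Z{\left(-23,22 \right)},-417 \right)} - C{\left(-67 \right)} = \left(-4 + \left(-5 - 506\right)^{2}\right) - -67 = \left(-4 + \left(-5 - 506\right)^{2}\right) + 67 = \left(-4 + \left(-511\right)^{2}\right) + 67 = \left(-4 + 261121\right) + 67 = 261117 + 67 = 261184$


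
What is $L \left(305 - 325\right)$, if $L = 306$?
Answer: $-6120$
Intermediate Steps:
$L \left(305 - 325\right) = 306 \left(305 - 325\right) = 306 \left(-20\right) = -6120$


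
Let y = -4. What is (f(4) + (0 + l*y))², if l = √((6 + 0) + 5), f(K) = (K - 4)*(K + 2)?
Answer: 176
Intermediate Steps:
f(K) = (-4 + K)*(2 + K)
l = √11 (l = √(6 + 5) = √11 ≈ 3.3166)
(f(4) + (0 + l*y))² = ((-8 + 4² - 2*4) + (0 + √11*(-4)))² = ((-8 + 16 - 8) + (0 - 4*√11))² = (0 - 4*√11)² = (-4*√11)² = 176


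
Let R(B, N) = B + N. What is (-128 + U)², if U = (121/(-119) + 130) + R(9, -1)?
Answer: 1142761/14161 ≈ 80.698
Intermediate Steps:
U = 16301/119 (U = (121/(-119) + 130) + (9 - 1) = (121*(-1/119) + 130) + 8 = (-121/119 + 130) + 8 = 15349/119 + 8 = 16301/119 ≈ 136.98)
(-128 + U)² = (-128 + 16301/119)² = (1069/119)² = 1142761/14161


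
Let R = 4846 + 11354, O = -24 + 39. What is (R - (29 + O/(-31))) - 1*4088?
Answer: 374588/31 ≈ 12083.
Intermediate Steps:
O = 15
R = 16200
(R - (29 + O/(-31))) - 1*4088 = (16200 - (29 + 15/(-31))) - 1*4088 = (16200 - (29 + 15*(-1/31))) - 4088 = (16200 - (29 - 15/31)) - 4088 = (16200 - 884/31) - 4088 = 501316/31 - 4088 = 374588/31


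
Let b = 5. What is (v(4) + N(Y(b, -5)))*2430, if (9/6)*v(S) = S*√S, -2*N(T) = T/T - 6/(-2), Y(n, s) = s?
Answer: 8100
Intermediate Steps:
N(T) = -2 (N(T) = -(T/T - 6/(-2))/2 = -(1 - 6*(-½))/2 = -(1 + 3)/2 = -½*4 = -2)
v(S) = 2*S^(3/2)/3 (v(S) = 2*(S*√S)/3 = 2*S^(3/2)/3)
(v(4) + N(Y(b, -5)))*2430 = (2*4^(3/2)/3 - 2)*2430 = ((⅔)*8 - 2)*2430 = (16/3 - 2)*2430 = (10/3)*2430 = 8100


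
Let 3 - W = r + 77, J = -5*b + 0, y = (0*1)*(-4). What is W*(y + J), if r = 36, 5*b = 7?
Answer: 770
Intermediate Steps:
b = 7/5 (b = (⅕)*7 = 7/5 ≈ 1.4000)
y = 0 (y = 0*(-4) = 0)
J = -7 (J = -5*7/5 + 0 = -7 + 0 = -7)
W = -110 (W = 3 - (36 + 77) = 3 - 1*113 = 3 - 113 = -110)
W*(y + J) = -110*(0 - 7) = -110*(-7) = 770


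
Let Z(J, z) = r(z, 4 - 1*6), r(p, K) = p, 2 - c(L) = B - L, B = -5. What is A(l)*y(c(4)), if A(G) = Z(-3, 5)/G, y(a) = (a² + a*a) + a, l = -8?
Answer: -1265/8 ≈ -158.13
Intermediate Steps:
c(L) = 7 + L (c(L) = 2 - (-5 - L) = 2 + (5 + L) = 7 + L)
Z(J, z) = z
y(a) = a + 2*a² (y(a) = (a² + a²) + a = 2*a² + a = a + 2*a²)
A(G) = 5/G
A(l)*y(c(4)) = (5/(-8))*((7 + 4)*(1 + 2*(7 + 4))) = (5*(-⅛))*(11*(1 + 2*11)) = -55*(1 + 22)/8 = -55*23/8 = -5/8*253 = -1265/8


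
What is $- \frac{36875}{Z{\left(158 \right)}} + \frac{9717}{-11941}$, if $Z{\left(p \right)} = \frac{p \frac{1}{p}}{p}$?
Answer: $- \frac{69571260967}{11941} \approx -5.8262 \cdot 10^{6}$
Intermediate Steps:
$Z{\left(p \right)} = \frac{1}{p}$ ($Z{\left(p \right)} = 1 \frac{1}{p} = \frac{1}{p}$)
$- \frac{36875}{Z{\left(158 \right)}} + \frac{9717}{-11941} = - \frac{36875}{\frac{1}{158}} + \frac{9717}{-11941} = - 36875 \frac{1}{\frac{1}{158}} + 9717 \left(- \frac{1}{11941}\right) = \left(-36875\right) 158 - \frac{9717}{11941} = -5826250 - \frac{9717}{11941} = - \frac{69571260967}{11941}$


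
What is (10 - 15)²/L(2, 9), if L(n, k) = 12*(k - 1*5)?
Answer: 25/48 ≈ 0.52083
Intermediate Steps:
L(n, k) = -60 + 12*k (L(n, k) = 12*(k - 5) = 12*(-5 + k) = -60 + 12*k)
(10 - 15)²/L(2, 9) = (10 - 15)²/(-60 + 12*9) = (-5)²/(-60 + 108) = 25/48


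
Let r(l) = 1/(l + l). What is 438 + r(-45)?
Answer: 39419/90 ≈ 437.99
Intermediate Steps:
r(l) = 1/(2*l)
438 + r(-45) = 438 + (½)/(-45) = 438 + (½)*(-1/45) = 438 - 1/90 = 39419/90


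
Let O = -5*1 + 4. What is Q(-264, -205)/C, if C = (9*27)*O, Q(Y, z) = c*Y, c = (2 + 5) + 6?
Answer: 1144/81 ≈ 14.123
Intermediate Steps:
c = 13 (c = 7 + 6 = 13)
O = -1 (O = -5 + 4 = -1)
Q(Y, z) = 13*Y
C = -243 (C = (9*27)*(-1) = 243*(-1) = -243)
Q(-264, -205)/C = (13*(-264))/(-243) = -3432*(-1/243) = 1144/81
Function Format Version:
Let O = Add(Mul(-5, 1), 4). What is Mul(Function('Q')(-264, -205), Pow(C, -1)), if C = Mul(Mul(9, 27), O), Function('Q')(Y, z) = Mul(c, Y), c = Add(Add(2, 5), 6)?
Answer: Rational(1144, 81) ≈ 14.123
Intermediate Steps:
c = 13 (c = Add(7, 6) = 13)
O = -1 (O = Add(-5, 4) = -1)
Function('Q')(Y, z) = Mul(13, Y)
C = -243 (C = Mul(Mul(9, 27), -1) = Mul(243, -1) = -243)
Mul(Function('Q')(-264, -205), Pow(C, -1)) = Mul(Mul(13, -264), Pow(-243, -1)) = Mul(-3432, Rational(-1, 243)) = Rational(1144, 81)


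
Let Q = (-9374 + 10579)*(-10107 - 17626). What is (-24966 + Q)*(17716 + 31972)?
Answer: -1661727261928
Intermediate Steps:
Q = -33418265 (Q = 1205*(-27733) = -33418265)
(-24966 + Q)*(17716 + 31972) = (-24966 - 33418265)*(17716 + 31972) = -33443231*49688 = -1661727261928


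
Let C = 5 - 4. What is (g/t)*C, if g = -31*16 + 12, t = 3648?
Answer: -121/912 ≈ -0.13268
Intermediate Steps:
g = -484 (g = -496 + 12 = -484)
C = 1
(g/t)*C = -484/3648*1 = -484*1/3648*1 = -121/912*1 = -121/912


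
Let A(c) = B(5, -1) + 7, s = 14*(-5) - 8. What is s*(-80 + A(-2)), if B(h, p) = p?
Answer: 5772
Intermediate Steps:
s = -78 (s = -70 - 8 = -78)
A(c) = 6 (A(c) = -1 + 7 = 6)
s*(-80 + A(-2)) = -78*(-80 + 6) = -78*(-74) = 5772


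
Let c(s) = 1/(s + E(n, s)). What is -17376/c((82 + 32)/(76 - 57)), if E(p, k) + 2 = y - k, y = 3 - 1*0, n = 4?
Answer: -17376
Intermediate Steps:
y = 3 (y = 3 + 0 = 3)
E(p, k) = 1 - k (E(p, k) = -2 + (3 - k) = 1 - k)
c(s) = 1 (c(s) = 1/(s + (1 - s)) = 1/1 = 1)
-17376/c((82 + 32)/(76 - 57)) = -17376/1 = -17376*1 = -17376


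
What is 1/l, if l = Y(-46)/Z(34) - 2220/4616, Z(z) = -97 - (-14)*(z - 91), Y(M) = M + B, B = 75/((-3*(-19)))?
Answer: -19623770/8458029 ≈ -2.3201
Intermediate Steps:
B = 25/19 (B = 75/57 = 75*(1/57) = 25/19 ≈ 1.3158)
Y(M) = 25/19 + M (Y(M) = M + 25/19 = 25/19 + M)
Z(z) = -1371 + 14*z (Z(z) = -97 - (-14)*(-91 + z) = -97 - (1274 - 14*z) = -97 + (-1274 + 14*z) = -1371 + 14*z)
l = -8458029/19623770 (l = (25/19 - 46)/(-1371 + 14*34) - 2220/4616 = -849/(19*(-1371 + 476)) - 2220*1/4616 = -849/19/(-895) - 555/1154 = -849/19*(-1/895) - 555/1154 = 849/17005 - 555/1154 = -8458029/19623770 ≈ -0.43101)
1/l = 1/(-8458029/19623770) = -19623770/8458029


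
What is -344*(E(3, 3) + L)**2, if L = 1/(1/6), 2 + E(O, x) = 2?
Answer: -12384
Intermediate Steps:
E(O, x) = 0 (E(O, x) = -2 + 2 = 0)
L = 6 (L = 1/(1/6) = 6)
-344*(E(3, 3) + L)**2 = -344*(0 + 6)**2 = -344*6**2 = -344*36 = -12384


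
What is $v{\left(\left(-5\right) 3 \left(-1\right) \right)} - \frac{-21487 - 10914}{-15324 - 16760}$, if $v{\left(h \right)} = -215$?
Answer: $- \frac{6930461}{32084} \approx -216.01$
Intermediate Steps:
$v{\left(\left(-5\right) 3 \left(-1\right) \right)} - \frac{-21487 - 10914}{-15324 - 16760} = -215 - \frac{-21487 - 10914}{-15324 - 16760} = -215 - - \frac{32401}{-32084} = -215 - \left(-32401\right) \left(- \frac{1}{32084}\right) = -215 - \frac{32401}{32084} = - \frac{6930461}{32084}$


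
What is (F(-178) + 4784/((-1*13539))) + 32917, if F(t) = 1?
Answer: 445672018/13539 ≈ 32918.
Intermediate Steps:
(F(-178) + 4784/((-1*13539))) + 32917 = (1 + 4784/((-1*13539))) + 32917 = (1 + 4784/(-13539)) + 32917 = (1 + 4784*(-1/13539)) + 32917 = (1 - 4784/13539) + 32917 = 8755/13539 + 32917 = 445672018/13539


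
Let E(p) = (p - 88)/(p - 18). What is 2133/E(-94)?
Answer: 17064/13 ≈ 1312.6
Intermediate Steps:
E(p) = (-88 + p)/(-18 + p)
2133/E(-94) = 2133/(((-88 - 94)/(-18 - 94))) = 2133/((-182/(-112))) = 2133/((-1/112*(-182))) = 2133/(13/8) = 2133*(8/13) = 17064/13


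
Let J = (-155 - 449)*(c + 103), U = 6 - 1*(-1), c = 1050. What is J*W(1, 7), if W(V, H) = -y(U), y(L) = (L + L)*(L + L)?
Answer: 136496752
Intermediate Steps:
U = 7 (U = 6 + 1 = 7)
y(L) = 4*L**2 (y(L) = (2*L)*(2*L) = 4*L**2)
J = -696412 (J = (-155 - 449)*(1050 + 103) = -604*1153 = -696412)
W(V, H) = -196 (W(V, H) = -4*7**2 = -4*49 = -1*196 = -196)
J*W(1, 7) = -696412*(-196) = 136496752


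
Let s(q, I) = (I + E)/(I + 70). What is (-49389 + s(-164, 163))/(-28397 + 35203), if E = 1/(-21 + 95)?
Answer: -851553075/117349052 ≈ -7.2566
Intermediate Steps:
E = 1/74 ≈ 0.013514
s(q, I) = (1/74 + I)/(70 + I) (s(q, I) = (I + 1/74)/(I + 70) = (1/74 + I)/(70 + I))
(-49389 + s(-164, 163))/(-28397 + 35203) = (-49389 + (1/74 + 163)/(70 + 163))/(-28397 + 35203) = (-49389 + (12063/74)/233)/6806 = (-49389 + (1/233)*(12063/74))*(1/6806) = (-49389 + 12063/17242)*(1/6806) = -851553075/17242*1/6806 = -851553075/117349052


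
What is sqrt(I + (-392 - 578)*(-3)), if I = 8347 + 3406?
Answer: sqrt(14663) ≈ 121.09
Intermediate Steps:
I = 11753
sqrt(I + (-392 - 578)*(-3)) = sqrt(11753 + (-392 - 578)*(-3)) = sqrt(11753 - 970*(-3)) = sqrt(11753 + 2910) = sqrt(14663)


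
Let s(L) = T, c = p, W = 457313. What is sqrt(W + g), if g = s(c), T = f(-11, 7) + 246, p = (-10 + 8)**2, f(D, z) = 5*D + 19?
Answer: sqrt(457523) ≈ 676.40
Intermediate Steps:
f(D, z) = 19 + 5*D
p = 4 (p = (-2)**2 = 4)
T = 210 (T = (19 + 5*(-11)) + 246 = (19 - 55) + 246 = -36 + 246 = 210)
c = 4
s(L) = 210
g = 210
sqrt(W + g) = sqrt(457313 + 210) = sqrt(457523)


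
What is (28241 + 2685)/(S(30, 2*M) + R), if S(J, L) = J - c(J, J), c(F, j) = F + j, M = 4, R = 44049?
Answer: 30926/44019 ≈ 0.70256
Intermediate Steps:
S(J, L) = -J (S(J, L) = J - (J + J) = J - 2*J = -J)
(28241 + 2685)/(S(30, 2*M) + R) = (28241 + 2685)/(-1*30 + 44049) = 30926/(-30 + 44049) = 30926/44019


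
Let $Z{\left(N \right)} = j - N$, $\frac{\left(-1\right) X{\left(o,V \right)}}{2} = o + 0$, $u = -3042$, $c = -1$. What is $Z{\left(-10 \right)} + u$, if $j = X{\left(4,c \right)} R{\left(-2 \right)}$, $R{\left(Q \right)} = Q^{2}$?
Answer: $-3064$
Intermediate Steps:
$X{\left(o,V \right)} = - 2 o$ ($X{\left(o,V \right)} = - 2 \left(o + 0\right) = - 2 o$)
$j = -32$ ($j = \left(-2\right) 4 \left(-2\right)^{2} = \left(-8\right) 4 = -32$)
$Z{\left(N \right)} = -32 - N$
$Z{\left(-10 \right)} + u = \left(-32 - -10\right) - 3042 = \left(-32 + 10\right) - 3042 = -22 - 3042 = -3064$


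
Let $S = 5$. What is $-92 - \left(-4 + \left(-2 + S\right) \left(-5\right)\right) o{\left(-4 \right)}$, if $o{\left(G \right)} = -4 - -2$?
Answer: $-130$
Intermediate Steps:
$o{\left(G \right)} = -2$ ($o{\left(G \right)} = -4 + 2 = -2$)
$-92 - \left(-4 + \left(-2 + S\right) \left(-5\right)\right) o{\left(-4 \right)} = -92 - \left(-4 + \left(-2 + 5\right) \left(-5\right)\right) \left(-2\right) = -92 - \left(-4 + 3 \left(-5\right)\right) \left(-2\right) = -92 - \left(-4 - 15\right) \left(-2\right) = -92 - \left(-19\right) \left(-2\right) = -92 - 38 = -130$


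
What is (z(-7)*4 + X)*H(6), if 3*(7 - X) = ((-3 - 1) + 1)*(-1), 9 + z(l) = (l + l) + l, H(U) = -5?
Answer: 570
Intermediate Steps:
z(l) = -9 + 3*l (z(l) = -9 + ((l + l) + l) = -9 + (2*l + l) = -9 + 3*l)
X = 6 (X = 7 - ((-3 - 1) + 1)*(-1)/3 = 7 - (-4 + 1)*(-1)/3 = 7 - (-1)*(-1) = 7 - ⅓*3 = 7 - 1 = 6)
(z(-7)*4 + X)*H(6) = ((-9 + 3*(-7))*4 + 6)*(-5) = ((-9 - 21)*4 + 6)*(-5) = (-30*4 + 6)*(-5) = (-120 + 6)*(-5) = -114*(-5) = 570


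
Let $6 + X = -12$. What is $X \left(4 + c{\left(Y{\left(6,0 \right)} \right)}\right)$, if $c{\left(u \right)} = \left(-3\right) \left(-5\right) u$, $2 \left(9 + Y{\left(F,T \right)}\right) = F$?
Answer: $1548$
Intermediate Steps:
$X = -18$ ($X = -6 - 12 = -18$)
$Y{\left(F,T \right)} = -9 + \frac{F}{2}$
$c{\left(u \right)} = 15 u$
$X \left(4 + c{\left(Y{\left(6,0 \right)} \right)}\right) = - 18 \left(4 + 15 \left(-9 + \frac{1}{2} \cdot 6\right)\right) = - 18 \left(4 + 15 \left(-9 + 3\right)\right) = - 18 \left(4 + 15 \left(-6\right)\right) = - 18 \left(4 - 90\right) = \left(-18\right) \left(-86\right) = 1548$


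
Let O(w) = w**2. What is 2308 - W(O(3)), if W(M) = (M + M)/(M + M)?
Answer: 2307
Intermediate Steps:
W(M) = 1 (W(M) = (2*M)/((2*M)) = (2*M)*(1/(2*M)) = 1)
2308 - W(O(3)) = 2308 - 1*1 = 2308 - 1 = 2307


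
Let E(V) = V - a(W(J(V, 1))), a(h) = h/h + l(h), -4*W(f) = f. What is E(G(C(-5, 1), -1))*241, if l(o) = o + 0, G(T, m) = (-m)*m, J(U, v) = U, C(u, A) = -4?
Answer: -2169/4 ≈ -542.25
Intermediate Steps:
G(T, m) = -m²
l(o) = o
W(f) = -f/4
a(h) = 1 + h (a(h) = h/h + h = 1 + h)
E(V) = -1 + 5*V/4 (E(V) = V - (1 - V/4) = V + (-1 + V/4) = -1 + 5*V/4)
E(G(C(-5, 1), -1))*241 = (-1 + 5*(-1*(-1)²)/4)*241 = (-1 + 5*(-1*1)/4)*241 = (-1 + (5/4)*(-1))*241 = (-1 - 5/4)*241 = -9/4*241 = -2169/4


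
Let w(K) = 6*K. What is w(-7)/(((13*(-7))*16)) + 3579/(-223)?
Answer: -371547/23192 ≈ -16.020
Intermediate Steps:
w(-7)/(((13*(-7))*16)) + 3579/(-223) = (6*(-7))/(((13*(-7))*16)) + 3579/(-223) = -42/((-91*16)) + 3579*(-1/223) = -42/(-1456) - 3579/223 = -42*(-1/1456) - 3579/223 = 3/104 - 3579/223 = -371547/23192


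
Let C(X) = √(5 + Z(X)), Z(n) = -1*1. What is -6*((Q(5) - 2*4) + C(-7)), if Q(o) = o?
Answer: 6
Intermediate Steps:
Z(n) = -1
C(X) = 2 (C(X) = √(5 - 1) = √4 = 2)
-6*((Q(5) - 2*4) + C(-7)) = -6*((5 - 2*4) + 2) = -6*((5 - 1*8) + 2) = -6*((5 - 8) + 2) = -6*(-3 + 2) = -6*(-1) = 6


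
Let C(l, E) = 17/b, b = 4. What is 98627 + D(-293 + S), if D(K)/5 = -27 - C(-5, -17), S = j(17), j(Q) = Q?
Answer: 393883/4 ≈ 98471.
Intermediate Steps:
S = 17
C(l, E) = 17/4
D(K) = -625/4 (D(K) = 5*(-27 - 1*17/4) = 5*(-27 - 17/4) = 5*(-125/4) = -625/4)
98627 + D(-293 + S) = 98627 - 625/4 = 393883/4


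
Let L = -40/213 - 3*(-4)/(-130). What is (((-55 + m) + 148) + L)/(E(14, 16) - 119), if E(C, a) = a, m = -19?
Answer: -1020652/1426035 ≈ -0.71573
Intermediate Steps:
L = -3878/13845 (L = -40*1/213 + 12*(-1/130) = -40/213 - 6/65 = -3878/13845 ≈ -0.28010)
(((-55 + m) + 148) + L)/(E(14, 16) - 119) = (((-55 - 19) + 148) - 3878/13845)/(16 - 119) = ((-74 + 148) - 3878/13845)/(-103) = (74 - 3878/13845)*(-1/103) = (1020652/13845)*(-1/103) = -1020652/1426035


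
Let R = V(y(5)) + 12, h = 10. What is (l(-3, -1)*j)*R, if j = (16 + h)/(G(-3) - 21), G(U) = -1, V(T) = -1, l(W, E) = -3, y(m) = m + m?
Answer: 39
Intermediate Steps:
y(m) = 2*m
R = 11 (R = -1 + 12 = 11)
j = -13/11 (j = (16 + 10)/(-1 - 21) = 26/(-22) = 26*(-1/22) = -13/11 ≈ -1.1818)
(l(-3, -1)*j)*R = -3*(-13/11)*11 = (39/11)*11 = 39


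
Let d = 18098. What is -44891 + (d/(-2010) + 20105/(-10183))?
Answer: -459523029757/10233915 ≈ -44902.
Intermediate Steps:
-44891 + (d/(-2010) + 20105/(-10183)) = -44891 + (18098/(-2010) + 20105/(-10183)) = -44891 + (18098*(-1/2010) + 20105*(-1/10183)) = -44891 + (-9049/1005 - 20105/10183) = -44891 - 112351492/10233915 = -459523029757/10233915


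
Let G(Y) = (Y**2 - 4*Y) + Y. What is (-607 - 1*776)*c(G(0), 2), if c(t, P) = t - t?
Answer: 0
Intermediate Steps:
G(Y) = Y**2 - 3*Y
c(t, P) = 0
(-607 - 1*776)*c(G(0), 2) = (-607 - 1*776)*0 = (-607 - 776)*0 = -1383*0 = 0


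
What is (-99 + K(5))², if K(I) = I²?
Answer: 5476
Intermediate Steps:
(-99 + K(5))² = (-99 + 5²)² = (-99 + 25)² = (-74)² = 5476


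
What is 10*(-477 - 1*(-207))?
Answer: -2700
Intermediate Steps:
10*(-477 - 1*(-207)) = 10*(-477 + 207) = 10*(-270) = -2700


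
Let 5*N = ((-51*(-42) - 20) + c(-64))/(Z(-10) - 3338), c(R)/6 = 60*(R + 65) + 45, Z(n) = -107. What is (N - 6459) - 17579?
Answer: -414057302/17225 ≈ -24038.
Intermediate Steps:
c(R) = 23670 + 360*R (c(R) = 6*(60*(R + 65) + 45) = 6*(60*(65 + R) + 45) = 6*((3900 + 60*R) + 45) = 6*(3945 + 60*R) = 23670 + 360*R)
N = -2752/17225 (N = (((-51*(-42) - 20) + (23670 + 360*(-64)))/(-107 - 3338))/5 = (((2142 - 20) + (23670 - 23040))/(-3445))/5 = ((2122 + 630)*(-1/3445))/5 = (2752*(-1/3445))/5 = (1/5)*(-2752/3445) = -2752/17225 ≈ -0.15977)
(N - 6459) - 17579 = (-2752/17225 - 6459) - 17579 = -111259027/17225 - 17579 = -414057302/17225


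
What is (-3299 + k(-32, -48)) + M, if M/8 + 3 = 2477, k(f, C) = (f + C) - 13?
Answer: 16400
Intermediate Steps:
k(f, C) = -13 + C + f (k(f, C) = (C + f) - 13 = -13 + C + f)
M = 19792 (M = -24 + 8*2477 = -24 + 19816 = 19792)
(-3299 + k(-32, -48)) + M = (-3299 + (-13 - 48 - 32)) + 19792 = (-3299 - 93) + 19792 = -3392 + 19792 = 16400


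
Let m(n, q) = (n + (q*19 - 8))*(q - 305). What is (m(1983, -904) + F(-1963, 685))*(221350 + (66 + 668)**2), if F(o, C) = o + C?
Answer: 13968263493486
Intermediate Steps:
F(o, C) = C + o
m(n, q) = (-305 + q)*(-8 + n + 19*q) (m(n, q) = (n + (19*q - 8))*(-305 + q) = (n + (-8 + 19*q))*(-305 + q) = (-8 + n + 19*q)*(-305 + q) = (-305 + q)*(-8 + n + 19*q))
(m(1983, -904) + F(-1963, 685))*(221350 + (66 + 668)**2) = ((2440 - 5803*(-904) - 305*1983 + 19*(-904)**2 + 1983*(-904)) + (685 - 1963))*(221350 + (66 + 668)**2) = ((2440 + 5245912 - 604815 + 19*817216 - 1792632) - 1278)*(221350 + 734**2) = ((2440 + 5245912 - 604815 + 15527104 - 1792632) - 1278)*(221350 + 538756) = (18378009 - 1278)*760106 = 18376731*760106 = 13968263493486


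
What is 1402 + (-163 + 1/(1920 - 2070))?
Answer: 185849/150 ≈ 1239.0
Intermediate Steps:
1402 + (-163 + 1/(1920 - 2070)) = 1402 + (-163 + 1/(-150)) = 1402 + (-163 - 1/150) = 1402 - 24451/150 = 185849/150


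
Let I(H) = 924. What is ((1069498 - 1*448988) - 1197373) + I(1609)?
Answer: -575939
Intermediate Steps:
((1069498 - 1*448988) - 1197373) + I(1609) = ((1069498 - 1*448988) - 1197373) + 924 = ((1069498 - 448988) - 1197373) + 924 = (620510 - 1197373) + 924 = -576863 + 924 = -575939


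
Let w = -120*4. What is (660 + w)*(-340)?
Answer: -61200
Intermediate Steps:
w = -480
(660 + w)*(-340) = (660 - 480)*(-340) = 180*(-340) = -61200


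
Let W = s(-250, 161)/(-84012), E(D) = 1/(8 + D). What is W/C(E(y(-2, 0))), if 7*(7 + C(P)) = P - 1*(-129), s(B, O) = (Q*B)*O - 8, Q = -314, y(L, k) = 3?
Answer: -243290971/18503643 ≈ -13.148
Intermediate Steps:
s(B, O) = -8 - 314*B*O (s(B, O) = (-314*B)*O - 8 = -314*B*O - 8 = -8 - 314*B*O)
C(P) = 80/7 + P/7 (C(P) = -7 + (P - 1*(-129))/7 = -7 + (P + 129)/7 = -7 + (129 + P)/7 = -7 + (129/7 + P/7) = 80/7 + P/7)
W = -3159623/21003 (W = (-8 - 314*(-250)*161)/(-84012) = (-8 + 12638500)*(-1/84012) = 12638492*(-1/84012) = -3159623/21003 ≈ -150.44)
W/C(E(y(-2, 0))) = -3159623/(21003*(80/7 + 1/(7*(8 + 3)))) = -3159623/(21003*(80/7 + (⅐)/11)) = -3159623/(21003*(80/7 + (⅐)*(1/11))) = -3159623/(21003*(80/7 + 1/77)) = -3159623/(21003*881/77) = -3159623/21003*77/881 = -243290971/18503643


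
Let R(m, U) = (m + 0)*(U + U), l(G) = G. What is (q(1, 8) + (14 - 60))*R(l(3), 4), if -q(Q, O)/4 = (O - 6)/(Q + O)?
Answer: -3376/3 ≈ -1125.3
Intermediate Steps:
q(Q, O) = -4*(-6 + O)/(O + Q) (q(Q, O) = -4*(O - 6)/(Q + O) = -4*(-6 + O)/(O + Q))
R(m, U) = 2*U*m (R(m, U) = m*(2*U) = 2*U*m)
(q(1, 8) + (14 - 60))*R(l(3), 4) = (4*(6 - 1*8)/(8 + 1) + (14 - 60))*(2*4*3) = (4*(6 - 8)/9 - 46)*24 = (4*(⅑)*(-2) - 46)*24 = (-8/9 - 46)*24 = -422/9*24 = -3376/3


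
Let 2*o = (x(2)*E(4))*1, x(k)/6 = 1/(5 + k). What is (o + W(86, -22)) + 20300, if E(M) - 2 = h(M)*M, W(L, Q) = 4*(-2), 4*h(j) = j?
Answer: 142062/7 ≈ 20295.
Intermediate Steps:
h(j) = j/4
W(L, Q) = -8
E(M) = 2 + M²/4 (E(M) = 2 + (M/4)*M = 2 + M²/4)
x(k) = 6/(5 + k)
o = 18/7 (o = (((6/(5 + 2))*(2 + (¼)*4²))*1)/2 = (((6/7)*(2 + (¼)*16))*1)/2 = (((6*(⅐))*(2 + 4))*1)/2 = (((6/7)*6)*1)/2 = ((36/7)*1)/2 = (½)*(36/7) = 18/7 ≈ 2.5714)
(o + W(86, -22)) + 20300 = (18/7 - 8) + 20300 = -38/7 + 20300 = 142062/7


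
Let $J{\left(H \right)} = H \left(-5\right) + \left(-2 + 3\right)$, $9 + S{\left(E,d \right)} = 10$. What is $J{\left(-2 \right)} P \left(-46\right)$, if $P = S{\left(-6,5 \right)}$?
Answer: $-506$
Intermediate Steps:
$S{\left(E,d \right)} = 1$ ($S{\left(E,d \right)} = -9 + 10 = 1$)
$P = 1$
$J{\left(H \right)} = 1 - 5 H$ ($J{\left(H \right)} = - 5 H + 1 = 1 - 5 H$)
$J{\left(-2 \right)} P \left(-46\right) = \left(1 - -10\right) 1 \left(-46\right) = \left(1 + 10\right) 1 \left(-46\right) = 11 \cdot 1 \left(-46\right) = 11 \left(-46\right) = -506$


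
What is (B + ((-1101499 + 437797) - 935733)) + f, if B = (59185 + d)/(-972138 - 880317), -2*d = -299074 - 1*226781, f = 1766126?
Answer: 123514901717/740982 ≈ 1.6669e+5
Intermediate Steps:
d = 525855/2 (d = -(-299074 - 1*226781)/2 = -(-299074 - 226781)/2 = -1/2*(-525855) = 525855/2 ≈ 2.6293e+5)
B = -128845/740982 (B = (59185 + 525855/2)/(-972138 - 880317) = (644225/2)/(-1852455) = (644225/2)*(-1/1852455) = -128845/740982 ≈ -0.17388)
(B + ((-1101499 + 437797) - 935733)) + f = (-128845/740982 + ((-1101499 + 437797) - 935733)) + 1766126 = (-128845/740982 + (-663702 - 935733)) + 1766126 = (-128845/740982 - 1599435) + 1766126 = -1185152674015/740982 + 1766126 = 123514901717/740982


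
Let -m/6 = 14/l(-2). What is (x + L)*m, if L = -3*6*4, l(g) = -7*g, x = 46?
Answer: 156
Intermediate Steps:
L = -72 (L = -18*4 = -72)
m = -6 (m = -84/((-7*(-2))) = -84/14 = -6*1 = -6)
(x + L)*m = (46 - 72)*(-6) = -26*(-6) = 156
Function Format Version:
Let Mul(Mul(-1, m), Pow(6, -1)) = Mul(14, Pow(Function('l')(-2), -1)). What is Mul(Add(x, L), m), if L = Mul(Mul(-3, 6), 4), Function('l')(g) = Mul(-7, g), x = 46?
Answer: 156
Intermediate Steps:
L = -72 (L = Mul(-18, 4) = -72)
m = -6 (m = Mul(-6, Mul(14, Pow(Mul(-7, -2), -1))) = Mul(-6, Mul(14, Pow(14, -1))) = Mul(-6, Mul(14, Rational(1, 14))) = Mul(-6, 1) = -6)
Mul(Add(x, L), m) = Mul(Add(46, -72), -6) = Mul(-26, -6) = 156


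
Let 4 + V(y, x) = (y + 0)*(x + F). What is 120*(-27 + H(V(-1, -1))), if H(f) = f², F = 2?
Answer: -240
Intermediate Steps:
V(y, x) = -4 + y*(2 + x) (V(y, x) = -4 + (y + 0)*(x + 2) = -4 + y*(2 + x))
120*(-27 + H(V(-1, -1))) = 120*(-27 + (-4 + 2*(-1) - 1*(-1))²) = 120*(-27 + (-4 - 2 + 1)²) = 120*(-27 + (-5)²) = 120*(-27 + 25) = 120*(-2) = -240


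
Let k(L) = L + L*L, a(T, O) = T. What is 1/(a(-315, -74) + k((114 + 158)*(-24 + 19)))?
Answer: 1/1847925 ≈ 5.4115e-7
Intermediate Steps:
k(L) = L + L²
1/(a(-315, -74) + k((114 + 158)*(-24 + 19))) = 1/(-315 + ((114 + 158)*(-24 + 19))*(1 + (114 + 158)*(-24 + 19))) = 1/(-315 + (272*(-5))*(1 + 272*(-5))) = 1/(-315 - 1360*(1 - 1360)) = 1/(-315 - 1360*(-1359)) = 1/(-315 + 1848240) = 1/1847925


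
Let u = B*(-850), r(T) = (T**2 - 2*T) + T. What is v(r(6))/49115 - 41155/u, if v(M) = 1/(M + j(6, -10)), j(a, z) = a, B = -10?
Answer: -181919483/37572975 ≈ -4.8418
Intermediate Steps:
r(T) = T**2 - T
u = 8500 (u = -10*(-850) = 8500)
v(M) = 1/(6 + M) (v(M) = 1/(M + 6) = 1/(6 + M))
v(r(6))/49115 - 41155/u = 1/((6 + 6*(-1 + 6))*49115) - 41155/8500 = (1/49115)/(6 + 6*5) - 41155*1/8500 = (1/49115)/(6 + 30) - 8231/1700 = (1/49115)/36 - 8231/1700 = (1/36)*(1/49115) - 8231/1700 = 1/1768140 - 8231/1700 = -181919483/37572975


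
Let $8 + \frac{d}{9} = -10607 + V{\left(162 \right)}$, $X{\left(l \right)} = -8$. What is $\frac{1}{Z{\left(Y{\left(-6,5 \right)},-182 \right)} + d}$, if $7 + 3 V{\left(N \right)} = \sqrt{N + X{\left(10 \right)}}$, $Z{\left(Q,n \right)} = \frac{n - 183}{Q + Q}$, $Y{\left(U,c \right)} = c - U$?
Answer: $- \frac{6608162}{631559067655} - \frac{1452 \sqrt{154}}{4420913473585} \approx -1.0467 \cdot 10^{-5}$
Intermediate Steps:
$Z{\left(Q,n \right)} = \frac{-183 + n}{2 Q}$
$V{\left(N \right)} = - \frac{7}{3} + \frac{\sqrt{-8 + N}}{3}$ ($V{\left(N \right)} = - \frac{7}{3} + \frac{\sqrt{N - 8}}{3} = - \frac{7}{3} + \frac{\sqrt{-8 + N}}{3}$)
$d = -95556 + 3 \sqrt{154}$ ($d = -72 + 9 \left(-10607 - \left(\frac{7}{3} - \frac{\sqrt{-8 + 162}}{3}\right)\right) = -72 + 9 \left(-10607 - \left(\frac{7}{3} - \frac{\sqrt{154}}{3}\right)\right) = -72 + 9 \left(- \frac{31828}{3} + \frac{\sqrt{154}}{3}\right) = -72 - \left(95484 - 3 \sqrt{154}\right) = -95556 + 3 \sqrt{154} \approx -95519.0$)
$\frac{1}{Z{\left(Y{\left(-6,5 \right)},-182 \right)} + d} = \frac{1}{\frac{-183 - 182}{2 \left(5 - -6\right)} - \left(95556 - 3 \sqrt{154}\right)} = \frac{1}{\frac{1}{2} \frac{1}{5 + 6} \left(-365\right) - \left(95556 - 3 \sqrt{154}\right)} = \frac{1}{\frac{1}{2} \cdot \frac{1}{11} \left(-365\right) - \left(95556 - 3 \sqrt{154}\right)} = \frac{1}{- \frac{365}{22} - \left(95556 - 3 \sqrt{154}\right)} = \frac{1}{- \frac{2102597}{22} + 3 \sqrt{154}}$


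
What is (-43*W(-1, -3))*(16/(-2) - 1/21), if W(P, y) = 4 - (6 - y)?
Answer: -36335/21 ≈ -1730.2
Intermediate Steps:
W(P, y) = -2 + y (W(P, y) = 4 + (-6 + y) = -2 + y)
(-43*W(-1, -3))*(16/(-2) - 1/21) = (-43*(-2 - 3))*(16/(-2) - 1/21) = (-43*(-5))*(16*(-½) - 1*1/21) = 215*(-8 - 1/21) = 215*(-169/21) = -36335/21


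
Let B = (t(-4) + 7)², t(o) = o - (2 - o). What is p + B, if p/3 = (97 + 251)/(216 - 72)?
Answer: 65/4 ≈ 16.250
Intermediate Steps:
p = 29/4 (p = 3*((97 + 251)/(216 - 72)) = 3*(348/144) = 3*(348*(1/144)) = 3*(29/12) = 29/4 ≈ 7.2500)
t(o) = -2 + 2*o (t(o) = o + (-2 + o) = -2 + 2*o)
B = 9 (B = ((-2 + 2*(-4)) + 7)² = ((-2 - 8) + 7)² = (-10 + 7)² = (-3)² = 9)
p + B = 29/4 + 9 = 65/4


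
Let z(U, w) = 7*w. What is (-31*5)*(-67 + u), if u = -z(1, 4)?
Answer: 14725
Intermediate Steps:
u = -28 (u = -7*4 = -1*28 = -28)
(-31*5)*(-67 + u) = (-31*5)*(-67 - 28) = -155*(-95) = 14725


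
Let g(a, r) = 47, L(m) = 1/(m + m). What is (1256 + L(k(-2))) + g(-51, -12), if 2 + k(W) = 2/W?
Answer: 7817/6 ≈ 1302.8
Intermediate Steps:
k(W) = -2 + 2/W
L(m) = 1/(2*m)
(1256 + L(k(-2))) + g(-51, -12) = (1256 + 1/(2*(-2 + 2/(-2)))) + 47 = (1256 + 1/(2*(-2 + 2*(-1/2)))) + 47 = (1256 + 1/(2*(-2 - 1))) + 47 = (1256 + (1/2)/(-3)) + 47 = (1256 + (1/2)*(-1/3)) + 47 = (1256 - 1/6) + 47 = 7535/6 + 47 = 7817/6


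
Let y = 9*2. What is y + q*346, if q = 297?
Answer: 102780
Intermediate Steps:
y = 18
y + q*346 = 18 + 297*346 = 18 + 102762 = 102780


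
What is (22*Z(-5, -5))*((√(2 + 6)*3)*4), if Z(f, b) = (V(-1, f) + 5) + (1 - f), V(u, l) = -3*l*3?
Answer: 29568*√2 ≈ 41815.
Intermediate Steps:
V(u, l) = -9*l
Z(f, b) = 6 - 10*f (Z(f, b) = (-9*f + 5) + (1 - f) = (5 - 9*f) + (1 - f) = 6 - 10*f)
(22*Z(-5, -5))*((√(2 + 6)*3)*4) = (22*(6 - 10*(-5)))*((√(2 + 6)*3)*4) = (22*(6 + 50))*((√8*3)*4) = (22*56)*(((2*√2)*3)*4) = 1232*((6*√2)*4) = 1232*(24*√2) = 29568*√2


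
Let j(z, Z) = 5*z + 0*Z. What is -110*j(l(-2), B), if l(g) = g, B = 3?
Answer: 1100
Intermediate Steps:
j(z, Z) = 5*z (j(z, Z) = 5*z + 0 = 5*z)
-110*j(l(-2), B) = -550*(-2) = -110*(-10) = 1100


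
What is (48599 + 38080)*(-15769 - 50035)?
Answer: -5703824916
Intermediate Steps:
(48599 + 38080)*(-15769 - 50035) = 86679*(-65804) = -5703824916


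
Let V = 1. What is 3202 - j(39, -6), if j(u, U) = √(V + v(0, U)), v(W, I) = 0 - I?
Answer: 3202 - √7 ≈ 3199.4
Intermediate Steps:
v(W, I) = -I
j(u, U) = √(1 - U)
3202 - j(39, -6) = 3202 - √(1 - 1*(-6)) = 3202 - √(1 + 6) = 3202 - √7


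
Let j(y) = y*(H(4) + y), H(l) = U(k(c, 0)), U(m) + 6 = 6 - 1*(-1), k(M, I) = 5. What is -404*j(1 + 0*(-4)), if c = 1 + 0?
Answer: -808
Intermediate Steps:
c = 1
U(m) = 1 (U(m) = -6 + (6 - 1*(-1)) = -6 + (6 + 1) = -6 + 7 = 1)
H(l) = 1
j(y) = y*(1 + y)
-404*j(1 + 0*(-4)) = -404*(1 + 0*(-4))*(1 + (1 + 0*(-4))) = -404*(1 + 0)*(1 + (1 + 0)) = -404*(1 + 1) = -404*2 = -808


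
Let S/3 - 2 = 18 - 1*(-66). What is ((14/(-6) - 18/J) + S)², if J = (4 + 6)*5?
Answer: 366645904/5625 ≈ 65182.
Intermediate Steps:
S = 258 (S = 6 + 3*(18 - 1*(-66)) = 6 + 3*(18 + 66) = 6 + 3*84 = 6 + 252 = 258)
J = 50 (J = 10*5 = 50)
((14/(-6) - 18/J) + S)² = ((14/(-6) - 18/50) + 258)² = ((14*(-⅙) - 18*1/50) + 258)² = ((-7/3 - 9/25) + 258)² = (-202/75 + 258)² = (19148/75)² = 366645904/5625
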